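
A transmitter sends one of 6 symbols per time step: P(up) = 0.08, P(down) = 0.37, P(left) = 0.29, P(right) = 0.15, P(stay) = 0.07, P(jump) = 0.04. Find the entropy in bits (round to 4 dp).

2.2050 bits

H = −Σ pᵢ log₂ pᵢ.
−0.08·log₂(0.08) = 0.2915
−0.37·log₂(0.37) = 0.5307
−0.29·log₂(0.29) = 0.5179
−0.15·log₂(0.15) = 0.4105
−0.07·log₂(0.07) = 0.2686
−0.04·log₂(0.04) = 0.1858
Sum ≈ 2.2050 → 2.2050 bits.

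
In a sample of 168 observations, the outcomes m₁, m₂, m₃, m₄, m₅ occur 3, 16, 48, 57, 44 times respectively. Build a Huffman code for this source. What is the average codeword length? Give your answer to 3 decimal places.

2.113 bits/symbol

Probabilities are the counts divided by 168.
Repeatedly combine the two least-probable nodes; the expected code length is the sum of the merged weights.
merge 1/56 + 2/21 → 19/168
merge 19/168 + 11/42 → 3/8
merge 2/7 + 19/56 → 5/8
merge 3/8 + 5/8 → 1
L = 19/168 + 3/8 + 5/8 + 1 = 355/168 ≈ 2.113 bits/symbol.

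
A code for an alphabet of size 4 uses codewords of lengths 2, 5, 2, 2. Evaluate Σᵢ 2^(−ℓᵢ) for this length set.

With common denominator 2^5 = 32: Σ 2^(−ℓᵢ) = 8/32 + 1/32 + 8/32 + 8/32 = 25/32 = 0.78125.

0.78125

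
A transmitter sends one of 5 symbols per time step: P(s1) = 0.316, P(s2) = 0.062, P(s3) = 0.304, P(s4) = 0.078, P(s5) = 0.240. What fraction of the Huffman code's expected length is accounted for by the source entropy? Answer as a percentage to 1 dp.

Entropy H = −Σ p log₂ p ≈ 2.0773 bits.
Huffman merges: 31/500+39/500→7/50; 7/50+6/25→19/50; 38/125+79/250→31/50; 19/50+31/50→1. L = 107/50 ≈ 2.1400.
Efficiency = H/L = 2.0773/2.1400 = 97.1%.

97.1%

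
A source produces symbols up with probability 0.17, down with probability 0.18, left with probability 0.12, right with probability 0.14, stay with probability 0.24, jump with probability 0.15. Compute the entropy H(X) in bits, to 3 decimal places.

H = −Σ pᵢ log₂ pᵢ.
−0.17·log₂(0.17) = 0.4346
−0.18·log₂(0.18) = 0.4453
−0.12·log₂(0.12) = 0.3671
−0.14·log₂(0.14) = 0.3971
−0.24·log₂(0.24) = 0.4941
−0.15·log₂(0.15) = 0.4105
Sum ≈ 2.5488 → 2.549 bits.

2.549 bits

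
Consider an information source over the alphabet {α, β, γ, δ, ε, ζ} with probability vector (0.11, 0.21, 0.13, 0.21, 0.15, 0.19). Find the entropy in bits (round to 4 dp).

2.5443 bits

H = −Σ pᵢ log₂ pᵢ.
−0.11·log₂(0.11) = 0.3503
−0.21·log₂(0.21) = 0.4728
−0.13·log₂(0.13) = 0.3826
−0.21·log₂(0.21) = 0.4728
−0.15·log₂(0.15) = 0.4105
−0.19·log₂(0.19) = 0.4552
Sum ≈ 2.5443 → 2.5443 bits.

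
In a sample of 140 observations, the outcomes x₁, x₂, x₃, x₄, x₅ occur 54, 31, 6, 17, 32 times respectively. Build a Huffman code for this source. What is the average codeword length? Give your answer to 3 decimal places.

2.164 bits/symbol

Probabilities are the counts divided by 140.
Repeatedly combine the two least-probable nodes; the expected code length is the sum of the merged weights.
merge 3/70 + 17/140 → 23/140
merge 23/140 + 31/140 → 27/70
merge 8/35 + 27/70 → 43/70
merge 27/70 + 43/70 → 1
L = 23/140 + 27/70 + 43/70 + 1 = 303/140 ≈ 2.164 bits/symbol.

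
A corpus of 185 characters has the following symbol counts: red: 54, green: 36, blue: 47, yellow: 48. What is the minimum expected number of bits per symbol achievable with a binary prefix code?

Probabilities are the counts divided by 185.
Repeatedly combine the two least-probable nodes; the expected code length is the sum of the merged weights.
merge 36/185 + 47/185 → 83/185
merge 48/185 + 54/185 → 102/185
merge 83/185 + 102/185 → 1
L = 83/185 + 102/185 + 1 = 2 bits/symbol.

2 bits/symbol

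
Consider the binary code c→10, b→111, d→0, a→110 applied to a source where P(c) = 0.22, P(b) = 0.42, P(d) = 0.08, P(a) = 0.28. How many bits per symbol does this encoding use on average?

L̄ = Σ pᵢ·ℓᵢ = 0.22·2 + 0.42·3 + 0.08·1 + 0.28·3 = 2.62 bits/symbol.

2.62 bits/symbol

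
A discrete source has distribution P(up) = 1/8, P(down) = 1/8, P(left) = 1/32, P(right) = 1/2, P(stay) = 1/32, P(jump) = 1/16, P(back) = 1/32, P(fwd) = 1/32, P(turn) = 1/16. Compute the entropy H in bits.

Each probability is a power of 1/2, so log₂(1/p) is an integer.
H = Σ p·log₂(1/p) = 1/8·3 + 1/8·3 + 1/32·5 + 1/2·1 + 1/32·5 + 1/16·4 + 1/32·5 + 1/32·5 + 1/16·4 = 2.375 bits.

2.375 bits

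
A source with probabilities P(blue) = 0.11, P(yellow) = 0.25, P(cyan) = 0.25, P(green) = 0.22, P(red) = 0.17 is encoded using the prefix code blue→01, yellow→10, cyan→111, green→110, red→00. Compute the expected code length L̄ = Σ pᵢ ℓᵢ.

2.47 bits/symbol

L̄ = Σ pᵢ·ℓᵢ = 0.11·2 + 0.25·2 + 0.25·3 + 0.22·3 + 0.17·2 = 2.47 bits/symbol.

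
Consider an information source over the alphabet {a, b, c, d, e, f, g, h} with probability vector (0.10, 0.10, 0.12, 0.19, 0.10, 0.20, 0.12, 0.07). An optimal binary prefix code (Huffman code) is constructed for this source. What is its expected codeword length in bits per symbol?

2.97 bits/symbol

Repeatedly combine the two least-probable nodes; the expected code length is the sum of the merged weights.
merge 7/100 + 1/10 → 17/100
merge 1/10 + 1/10 → 1/5
merge 3/25 + 3/25 → 6/25
merge 17/100 + 19/100 → 9/25
merge 1/5 + 1/5 → 2/5
merge 6/25 + 9/25 → 3/5
merge 2/5 + 3/5 → 1
L = 17/100 + 1/5 + 6/25 + 9/25 + 2/5 + 3/5 + 1 = 297/100 = 2.97 bits/symbol.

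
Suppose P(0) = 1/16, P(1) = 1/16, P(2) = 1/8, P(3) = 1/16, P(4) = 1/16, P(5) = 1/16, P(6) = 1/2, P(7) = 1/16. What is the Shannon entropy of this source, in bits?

Each probability is a power of 1/2, so log₂(1/p) is an integer.
H = Σ p·log₂(1/p) = 1/16·4 + 1/16·4 + 1/8·3 + 1/16·4 + 1/16·4 + 1/16·4 + 1/2·1 + 1/16·4 = 2.375 bits.

2.375 bits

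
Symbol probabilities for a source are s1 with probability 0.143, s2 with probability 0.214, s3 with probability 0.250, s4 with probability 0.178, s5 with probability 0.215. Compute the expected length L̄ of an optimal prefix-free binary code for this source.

Repeatedly combine the two least-probable nodes; the expected code length is the sum of the merged weights.
merge 143/1000 + 89/500 → 321/1000
merge 107/500 + 43/200 → 429/1000
merge 1/4 + 321/1000 → 571/1000
merge 429/1000 + 571/1000 → 1
L = 321/1000 + 429/1000 + 571/1000 + 1 = 2321/1000 = 2.321 bits/symbol.

2.321 bits/symbol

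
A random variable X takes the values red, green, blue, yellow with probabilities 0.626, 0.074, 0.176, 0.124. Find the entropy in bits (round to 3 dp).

1.516 bits

H = −Σ pᵢ log₂ pᵢ.
−0.626·log₂(0.626) = 0.4230
−0.074·log₂(0.074) = 0.2780
−0.176·log₂(0.176) = 0.4411
−0.124·log₂(0.124) = 0.3734
Sum ≈ 1.5156 → 1.516 bits.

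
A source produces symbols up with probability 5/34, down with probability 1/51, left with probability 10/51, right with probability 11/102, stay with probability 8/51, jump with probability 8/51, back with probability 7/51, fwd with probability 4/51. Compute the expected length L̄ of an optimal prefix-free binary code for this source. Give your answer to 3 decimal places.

2.902 bits/symbol

Repeatedly combine the two least-probable nodes; the expected code length is the sum of the merged weights.
merge 1/51 + 4/51 → 5/51
merge 5/51 + 11/102 → 7/34
merge 7/51 + 5/34 → 29/102
merge 8/51 + 8/51 → 16/51
merge 10/51 + 7/34 → 41/102
merge 29/102 + 16/51 → 61/102
merge 41/102 + 61/102 → 1
L = 5/51 + 7/34 + 29/102 + 16/51 + 41/102 + 61/102 + 1 = 148/51 ≈ 2.902 bits/symbol.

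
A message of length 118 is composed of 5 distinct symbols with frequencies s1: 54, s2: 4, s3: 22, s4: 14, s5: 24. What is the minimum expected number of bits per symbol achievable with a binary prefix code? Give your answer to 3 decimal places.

2.034 bits/symbol

Probabilities are the counts divided by 118.
Repeatedly combine the two least-probable nodes; the expected code length is the sum of the merged weights.
merge 2/59 + 7/59 → 9/59
merge 9/59 + 11/59 → 20/59
merge 12/59 + 20/59 → 32/59
merge 27/59 + 32/59 → 1
L = 9/59 + 20/59 + 32/59 + 1 = 120/59 ≈ 2.034 bits/symbol.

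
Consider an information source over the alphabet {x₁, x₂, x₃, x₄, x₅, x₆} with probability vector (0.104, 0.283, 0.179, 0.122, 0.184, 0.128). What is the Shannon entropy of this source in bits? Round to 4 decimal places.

H = −Σ pᵢ log₂ pᵢ.
−0.104·log₂(0.104) = 0.3396
−0.283·log₂(0.283) = 0.5154
−0.179·log₂(0.179) = 0.4443
−0.122·log₂(0.122) = 0.3703
−0.184·log₂(0.184) = 0.4494
−0.128·log₂(0.128) = 0.3796
Sum ≈ 2.4985 → 2.4985 bits.

2.4985 bits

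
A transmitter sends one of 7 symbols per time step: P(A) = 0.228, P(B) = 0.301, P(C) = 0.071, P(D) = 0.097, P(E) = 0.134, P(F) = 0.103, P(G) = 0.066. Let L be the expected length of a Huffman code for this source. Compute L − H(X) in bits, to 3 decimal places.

0.018 bits

Entropy H = −Σ p log₂ p ≈ 2.5902 bits.
Huffman merges: 33/500+71/1000→137/1000; 97/1000+103/1000→1/5; 67/500+137/1000→271/1000; 1/5+57/250→107/250; 271/1000+301/1000→143/250; 107/250+143/250→1. L = 326/125 ≈ 2.6080.
L − H = 2.6080 − 2.5902 = 0.018 bits.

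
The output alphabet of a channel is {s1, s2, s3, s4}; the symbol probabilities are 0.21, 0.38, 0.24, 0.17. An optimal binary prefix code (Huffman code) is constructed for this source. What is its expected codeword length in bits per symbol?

Repeatedly combine the two least-probable nodes; the expected code length is the sum of the merged weights.
merge 17/100 + 21/100 → 19/50
merge 6/25 + 19/50 → 31/50
merge 19/50 + 31/50 → 1
L = 19/50 + 31/50 + 1 = 2 bits/symbol.

2 bits/symbol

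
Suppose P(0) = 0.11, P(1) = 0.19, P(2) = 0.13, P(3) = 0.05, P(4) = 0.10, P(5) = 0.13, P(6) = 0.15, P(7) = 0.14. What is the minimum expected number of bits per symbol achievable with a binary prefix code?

Repeatedly combine the two least-probable nodes; the expected code length is the sum of the merged weights.
merge 1/20 + 1/10 → 3/20
merge 11/100 + 13/100 → 6/25
merge 13/100 + 7/50 → 27/100
merge 3/20 + 3/20 → 3/10
merge 19/100 + 6/25 → 43/100
merge 27/100 + 3/10 → 57/100
merge 43/100 + 57/100 → 1
L = 3/20 + 6/25 + 27/100 + 3/10 + 43/100 + 57/100 + 1 = 74/25 = 2.96 bits/symbol.

2.96 bits/symbol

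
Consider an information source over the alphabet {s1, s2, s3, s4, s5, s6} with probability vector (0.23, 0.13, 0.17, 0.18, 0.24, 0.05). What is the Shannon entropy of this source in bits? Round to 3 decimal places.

2.460 bits

H = −Σ pᵢ log₂ pᵢ.
−0.23·log₂(0.23) = 0.4877
−0.13·log₂(0.13) = 0.3826
−0.17·log₂(0.17) = 0.4346
−0.18·log₂(0.18) = 0.4453
−0.24·log₂(0.24) = 0.4941
−0.05·log₂(0.05) = 0.2161
Sum ≈ 2.4604 → 2.460 bits.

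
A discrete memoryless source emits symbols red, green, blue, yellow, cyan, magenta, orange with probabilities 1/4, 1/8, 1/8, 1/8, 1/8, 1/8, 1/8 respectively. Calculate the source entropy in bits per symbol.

Each probability is a power of 1/2, so log₂(1/p) is an integer.
H = Σ p·log₂(1/p) = 1/4·2 + 1/8·3 + 1/8·3 + 1/8·3 + 1/8·3 + 1/8·3 + 1/8·3 = 2.75 bits.

2.75 bits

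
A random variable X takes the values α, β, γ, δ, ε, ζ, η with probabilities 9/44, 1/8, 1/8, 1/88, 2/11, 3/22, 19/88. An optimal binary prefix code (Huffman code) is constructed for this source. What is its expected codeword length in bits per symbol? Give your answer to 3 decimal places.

2.716 bits/symbol

Repeatedly combine the two least-probable nodes; the expected code length is the sum of the merged weights.
merge 1/88 + 1/8 → 3/22
merge 1/8 + 3/22 → 23/88
merge 3/22 + 2/11 → 7/22
merge 9/44 + 19/88 → 37/88
merge 23/88 + 7/22 → 51/88
merge 37/88 + 51/88 → 1
L = 3/22 + 23/88 + 7/22 + 37/88 + 51/88 + 1 = 239/88 ≈ 2.716 bits/symbol.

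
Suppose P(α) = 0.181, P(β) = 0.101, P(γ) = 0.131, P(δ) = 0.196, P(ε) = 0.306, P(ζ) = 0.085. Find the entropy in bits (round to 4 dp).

2.4504 bits

H = −Σ pᵢ log₂ pᵢ.
−0.181·log₂(0.181) = 0.4463
−0.101·log₂(0.101) = 0.3341
−0.131·log₂(0.131) = 0.3841
−0.196·log₂(0.196) = 0.4608
−0.306·log₂(0.306) = 0.5228
−0.085·log₂(0.085) = 0.3023
Sum ≈ 2.4504 → 2.4504 bits.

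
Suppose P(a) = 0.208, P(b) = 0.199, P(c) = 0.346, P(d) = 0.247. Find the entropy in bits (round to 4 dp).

H = −Σ pᵢ log₂ pᵢ.
−0.208·log₂(0.208) = 0.4712
−0.199·log₂(0.199) = 0.4635
−0.346·log₂(0.346) = 0.5298
−0.247·log₂(0.247) = 0.4983
Sum ≈ 1.9628 → 1.9628 bits.

1.9628 bits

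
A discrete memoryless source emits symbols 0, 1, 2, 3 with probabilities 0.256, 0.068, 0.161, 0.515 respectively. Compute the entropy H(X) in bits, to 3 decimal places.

1.684 bits

H = −Σ pᵢ log₂ pᵢ.
−0.256·log₂(0.256) = 0.5032
−0.068·log₂(0.068) = 0.2637
−0.161·log₂(0.161) = 0.4242
−0.515·log₂(0.515) = 0.4930
Sum ≈ 1.6842 → 1.684 bits.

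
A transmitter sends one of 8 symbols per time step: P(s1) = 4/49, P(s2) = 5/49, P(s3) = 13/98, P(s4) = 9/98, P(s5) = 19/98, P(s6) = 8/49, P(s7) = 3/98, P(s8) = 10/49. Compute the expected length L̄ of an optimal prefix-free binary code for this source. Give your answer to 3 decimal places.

2.908 bits/symbol

Repeatedly combine the two least-probable nodes; the expected code length is the sum of the merged weights.
merge 3/98 + 4/49 → 11/98
merge 9/98 + 5/49 → 19/98
merge 11/98 + 13/98 → 12/49
merge 8/49 + 19/98 → 5/14
merge 19/98 + 10/49 → 39/98
merge 12/49 + 5/14 → 59/98
merge 39/98 + 59/98 → 1
L = 11/98 + 19/98 + 12/49 + 5/14 + 39/98 + 59/98 + 1 = 285/98 ≈ 2.908 bits/symbol.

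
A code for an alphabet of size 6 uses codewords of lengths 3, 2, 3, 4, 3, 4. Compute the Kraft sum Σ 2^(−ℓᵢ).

With common denominator 2^4 = 16: Σ 2^(−ℓᵢ) = 2/16 + 4/16 + 2/16 + 1/16 + 2/16 + 1/16 = 12/16 = 0.75.

0.75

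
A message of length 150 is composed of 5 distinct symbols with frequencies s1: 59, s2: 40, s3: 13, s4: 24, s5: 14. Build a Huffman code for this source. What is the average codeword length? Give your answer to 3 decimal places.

2.127 bits/symbol

Probabilities are the counts divided by 150.
Repeatedly combine the two least-probable nodes; the expected code length is the sum of the merged weights.
merge 13/150 + 7/75 → 9/50
merge 4/25 + 9/50 → 17/50
merge 4/15 + 17/50 → 91/150
merge 59/150 + 91/150 → 1
L = 9/50 + 17/50 + 91/150 + 1 = 319/150 ≈ 2.127 bits/symbol.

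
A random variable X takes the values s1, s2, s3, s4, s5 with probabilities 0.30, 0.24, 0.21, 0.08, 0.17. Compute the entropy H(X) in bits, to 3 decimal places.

2.214 bits

H = −Σ pᵢ log₂ pᵢ.
−0.30·log₂(0.30) = 0.5211
−0.24·log₂(0.24) = 0.4941
−0.21·log₂(0.21) = 0.4728
−0.08·log₂(0.08) = 0.2915
−0.17·log₂(0.17) = 0.4346
Sum ≈ 2.2141 → 2.214 bits.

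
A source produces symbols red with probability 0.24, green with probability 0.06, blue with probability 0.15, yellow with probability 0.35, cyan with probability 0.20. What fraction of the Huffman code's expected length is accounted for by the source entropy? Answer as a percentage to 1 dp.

97.0%

Entropy H = −Σ p log₂ p ≈ 2.1427 bits.
Huffman merges: 3/50+3/20→21/100; 1/5+21/100→41/100; 6/25+7/20→59/100; 41/100+59/100→1. L = 221/100 ≈ 2.2100.
Efficiency = H/L = 2.1427/2.2100 = 97.0%.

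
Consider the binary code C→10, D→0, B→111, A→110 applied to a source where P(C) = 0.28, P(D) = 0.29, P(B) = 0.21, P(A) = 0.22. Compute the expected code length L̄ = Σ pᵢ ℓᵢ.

L̄ = Σ pᵢ·ℓᵢ = 0.28·2 + 0.29·1 + 0.21·3 + 0.22·3 = 2.14 bits/symbol.

2.14 bits/symbol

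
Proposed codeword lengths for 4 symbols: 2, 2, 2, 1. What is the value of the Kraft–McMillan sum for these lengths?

1.25

With common denominator 2^2 = 4: Σ 2^(−ℓᵢ) = 1/4 + 1/4 + 1/4 + 2/4 = 5/4 = 1.25.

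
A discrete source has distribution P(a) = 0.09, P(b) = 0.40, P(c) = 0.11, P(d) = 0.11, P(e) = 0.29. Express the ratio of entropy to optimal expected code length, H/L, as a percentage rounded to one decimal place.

97.6%

Entropy H = −Σ p log₂ p ≈ 2.0599 bits.
Huffman merges: 9/100+11/100→1/5; 11/100+1/5→31/100; 29/100+31/100→3/5; 2/5+3/5→1. L = 211/100 ≈ 2.1100.
Efficiency = H/L = 2.0599/2.1100 = 97.6%.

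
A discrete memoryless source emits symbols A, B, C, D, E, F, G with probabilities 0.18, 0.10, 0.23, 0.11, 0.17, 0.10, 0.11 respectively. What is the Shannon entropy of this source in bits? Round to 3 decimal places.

2.733 bits

H = −Σ pᵢ log₂ pᵢ.
−0.18·log₂(0.18) = 0.4453
−0.10·log₂(0.10) = 0.3322
−0.23·log₂(0.23) = 0.4877
−0.11·log₂(0.11) = 0.3503
−0.17·log₂(0.17) = 0.4346
−0.10·log₂(0.10) = 0.3322
−0.11·log₂(0.11) = 0.3503
Sum ≈ 2.7325 → 2.733 bits.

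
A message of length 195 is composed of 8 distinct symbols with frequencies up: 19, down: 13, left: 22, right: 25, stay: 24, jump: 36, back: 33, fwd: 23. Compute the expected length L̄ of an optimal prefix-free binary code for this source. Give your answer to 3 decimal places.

2.979 bits/symbol

Probabilities are the counts divided by 195.
Repeatedly combine the two least-probable nodes; the expected code length is the sum of the merged weights.
merge 1/15 + 19/195 → 32/195
merge 22/195 + 23/195 → 3/13
merge 8/65 + 5/39 → 49/195
merge 32/195 + 11/65 → 1/3
merge 12/65 + 3/13 → 27/65
merge 49/195 + 1/3 → 38/65
merge 27/65 + 38/65 → 1
L = 32/195 + 3/13 + 49/195 + 1/3 + 27/65 + 38/65 + 1 = 581/195 ≈ 2.979 bits/symbol.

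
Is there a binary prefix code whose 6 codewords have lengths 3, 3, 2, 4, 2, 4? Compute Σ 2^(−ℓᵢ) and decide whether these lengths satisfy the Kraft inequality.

0.875; yes

With common denominator 2^4 = 16: Σ 2^(−ℓᵢ) = 2/16 + 2/16 + 4/16 + 1/16 + 4/16 + 1/16 = 14/16 = 0.875.
Kraft's inequality requires Σ ≤ 1; here Σ = 0.875 ≤ 1, so such a prefix code exists.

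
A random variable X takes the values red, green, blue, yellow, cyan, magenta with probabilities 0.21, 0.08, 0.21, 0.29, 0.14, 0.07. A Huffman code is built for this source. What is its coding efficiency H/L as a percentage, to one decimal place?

99.2%

Entropy H = −Σ p log₂ p ≈ 2.4207 bits.
Huffman merges: 7/100+2/25→3/20; 7/50+3/20→29/100; 21/100+21/100→21/50; 29/100+29/100→29/50; 21/50+29/50→1. L = 61/25 ≈ 2.4400.
Efficiency = H/L = 2.4207/2.4400 = 99.2%.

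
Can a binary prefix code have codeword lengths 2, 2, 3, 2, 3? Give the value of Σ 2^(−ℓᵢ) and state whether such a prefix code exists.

1; yes

With common denominator 2^3 = 8: Σ 2^(−ℓᵢ) = 2/8 + 2/8 + 1/8 + 2/8 + 1/8 = 8/8 = 1.
Kraft's inequality requires Σ ≤ 1; here Σ = 1 ≤ 1, so such a prefix code exists.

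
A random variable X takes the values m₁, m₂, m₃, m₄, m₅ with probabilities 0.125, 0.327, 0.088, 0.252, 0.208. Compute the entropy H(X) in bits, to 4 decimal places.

H = −Σ pᵢ log₂ pᵢ.
−0.125·log₂(0.125) = 0.3750
−0.327·log₂(0.327) = 0.5273
−0.088·log₂(0.088) = 0.3086
−0.252·log₂(0.252) = 0.5011
−0.208·log₂(0.208) = 0.4712
Sum ≈ 2.1832 → 2.1832 bits.

2.1832 bits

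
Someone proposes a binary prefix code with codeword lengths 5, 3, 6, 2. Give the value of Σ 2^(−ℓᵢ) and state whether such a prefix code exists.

0.421875; yes

With common denominator 2^6 = 64: Σ 2^(−ℓᵢ) = 2/64 + 8/64 + 1/64 + 16/64 = 27/64 = 0.421875.
Kraft's inequality requires Σ ≤ 1; here Σ = 0.421875 ≤ 1, so such a prefix code exists.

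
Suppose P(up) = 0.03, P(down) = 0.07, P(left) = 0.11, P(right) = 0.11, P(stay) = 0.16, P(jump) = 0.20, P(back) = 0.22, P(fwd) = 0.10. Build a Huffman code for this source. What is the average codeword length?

Repeatedly combine the two least-probable nodes; the expected code length is the sum of the merged weights.
merge 3/100 + 7/100 → 1/10
merge 1/10 + 1/10 → 1/5
merge 11/100 + 11/100 → 11/50
merge 4/25 + 1/5 → 9/25
merge 1/5 + 11/50 → 21/50
merge 11/50 + 9/25 → 29/50
merge 21/50 + 29/50 → 1
L = 1/10 + 1/5 + 11/50 + 9/25 + 21/50 + 29/50 + 1 = 72/25 = 2.88 bits/symbol.

2.88 bits/symbol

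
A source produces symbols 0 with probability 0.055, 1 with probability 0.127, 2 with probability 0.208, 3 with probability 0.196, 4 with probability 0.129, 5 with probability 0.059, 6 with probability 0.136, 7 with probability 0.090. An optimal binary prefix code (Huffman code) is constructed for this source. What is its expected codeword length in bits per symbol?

2.906 bits/symbol

Repeatedly combine the two least-probable nodes; the expected code length is the sum of the merged weights.
merge 11/200 + 59/1000 → 57/500
merge 9/100 + 57/500 → 51/250
merge 127/1000 + 129/1000 → 32/125
merge 17/125 + 49/250 → 83/250
merge 51/250 + 26/125 → 103/250
merge 32/125 + 83/250 → 147/250
merge 103/250 + 147/250 → 1
L = 57/500 + 51/250 + 32/125 + 83/250 + 103/250 + 147/250 + 1 = 1453/500 = 2.906 bits/symbol.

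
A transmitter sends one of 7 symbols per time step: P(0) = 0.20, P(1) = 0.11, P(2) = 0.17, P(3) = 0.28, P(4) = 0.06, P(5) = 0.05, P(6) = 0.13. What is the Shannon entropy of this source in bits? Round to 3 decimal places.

2.606 bits

H = −Σ pᵢ log₂ pᵢ.
−0.20·log₂(0.20) = 0.4644
−0.11·log₂(0.11) = 0.3503
−0.17·log₂(0.17) = 0.4346
−0.28·log₂(0.28) = 0.5142
−0.06·log₂(0.06) = 0.2435
−0.05·log₂(0.05) = 0.2161
−0.13·log₂(0.13) = 0.3826
Sum ≈ 2.6058 → 2.606 bits.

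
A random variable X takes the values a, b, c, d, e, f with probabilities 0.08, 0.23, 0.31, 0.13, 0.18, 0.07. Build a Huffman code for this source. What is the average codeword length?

Repeatedly combine the two least-probable nodes; the expected code length is the sum of the merged weights.
merge 7/100 + 2/25 → 3/20
merge 13/100 + 3/20 → 7/25
merge 9/50 + 23/100 → 41/100
merge 7/25 + 31/100 → 59/100
merge 41/100 + 59/100 → 1
L = 3/20 + 7/25 + 41/100 + 59/100 + 1 = 243/100 = 2.43 bits/symbol.

2.43 bits/symbol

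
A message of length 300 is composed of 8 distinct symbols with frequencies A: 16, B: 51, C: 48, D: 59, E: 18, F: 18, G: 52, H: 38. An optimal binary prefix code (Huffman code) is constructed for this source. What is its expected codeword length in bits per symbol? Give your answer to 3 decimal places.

2.917 bits/symbol

Probabilities are the counts divided by 300.
Repeatedly combine the two least-probable nodes; the expected code length is the sum of the merged weights.
merge 4/75 + 3/50 → 17/150
merge 3/50 + 17/150 → 13/75
merge 19/150 + 4/25 → 43/150
merge 17/100 + 13/75 → 103/300
merge 13/75 + 59/300 → 37/100
merge 43/150 + 103/300 → 63/100
merge 37/100 + 63/100 → 1
L = 17/150 + 13/75 + 43/150 + 103/300 + 37/100 + 63/100 + 1 = 35/12 ≈ 2.917 bits/symbol.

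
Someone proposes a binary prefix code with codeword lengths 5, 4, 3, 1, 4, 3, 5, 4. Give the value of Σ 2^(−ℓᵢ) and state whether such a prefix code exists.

1; yes

With common denominator 2^5 = 32: Σ 2^(−ℓᵢ) = 1/32 + 2/32 + 4/32 + 16/32 + 2/32 + 4/32 + 1/32 + 2/32 = 32/32 = 1.
Kraft's inequality requires Σ ≤ 1; here Σ = 1 ≤ 1, so such a prefix code exists.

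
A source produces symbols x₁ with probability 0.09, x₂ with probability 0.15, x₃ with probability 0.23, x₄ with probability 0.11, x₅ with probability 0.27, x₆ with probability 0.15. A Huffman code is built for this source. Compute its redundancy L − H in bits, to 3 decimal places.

Entropy H = −Σ p log₂ p ≈ 2.4817 bits.
Huffman merges: 9/100+11/100→1/5; 3/20+3/20→3/10; 1/5+23/100→43/100; 27/100+3/10→57/100; 43/100+57/100→1. L = 5/2 ≈ 2.5000.
L − H = 2.5000 − 2.4817 = 0.018 bits.

0.018 bits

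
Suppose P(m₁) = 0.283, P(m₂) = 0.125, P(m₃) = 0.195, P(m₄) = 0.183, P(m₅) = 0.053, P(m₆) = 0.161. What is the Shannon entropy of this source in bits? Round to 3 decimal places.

2.447 bits

H = −Σ pᵢ log₂ pᵢ.
−0.283·log₂(0.283) = 0.5154
−0.125·log₂(0.125) = 0.3750
−0.195·log₂(0.195) = 0.4599
−0.183·log₂(0.183) = 0.4484
−0.053·log₂(0.053) = 0.2246
−0.161·log₂(0.161) = 0.4242
Sum ≈ 2.4475 → 2.447 bits.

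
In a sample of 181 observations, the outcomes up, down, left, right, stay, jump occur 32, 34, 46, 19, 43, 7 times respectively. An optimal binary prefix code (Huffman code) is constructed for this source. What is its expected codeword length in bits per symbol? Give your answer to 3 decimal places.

2.464 bits/symbol

Probabilities are the counts divided by 181.
Repeatedly combine the two least-probable nodes; the expected code length is the sum of the merged weights.
merge 7/181 + 19/181 → 26/181
merge 26/181 + 32/181 → 58/181
merge 34/181 + 43/181 → 77/181
merge 46/181 + 58/181 → 104/181
merge 77/181 + 104/181 → 1
L = 26/181 + 58/181 + 77/181 + 104/181 + 1 = 446/181 ≈ 2.464 bits/symbol.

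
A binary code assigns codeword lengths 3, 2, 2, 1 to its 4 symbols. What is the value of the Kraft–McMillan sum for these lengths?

With common denominator 2^3 = 8: Σ 2^(−ℓᵢ) = 1/8 + 2/8 + 2/8 + 4/8 = 9/8 = 1.125.

1.125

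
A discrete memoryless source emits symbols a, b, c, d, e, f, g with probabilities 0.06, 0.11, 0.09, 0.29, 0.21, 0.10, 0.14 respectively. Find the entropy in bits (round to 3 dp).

H = −Σ pᵢ log₂ pᵢ.
−0.06·log₂(0.06) = 0.2435
−0.11·log₂(0.11) = 0.3503
−0.09·log₂(0.09) = 0.3127
−0.29·log₂(0.29) = 0.5179
−0.21·log₂(0.21) = 0.4728
−0.10·log₂(0.10) = 0.3322
−0.14·log₂(0.14) = 0.3971
Sum ≈ 2.6265 → 2.627 bits.

2.627 bits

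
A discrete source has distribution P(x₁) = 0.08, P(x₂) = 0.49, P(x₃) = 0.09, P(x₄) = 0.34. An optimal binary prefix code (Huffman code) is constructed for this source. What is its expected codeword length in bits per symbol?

1.68 bits/symbol

Repeatedly combine the two least-probable nodes; the expected code length is the sum of the merged weights.
merge 2/25 + 9/100 → 17/100
merge 17/100 + 17/50 → 51/100
merge 49/100 + 51/100 → 1
L = 17/100 + 51/100 + 1 = 42/25 = 1.68 bits/symbol.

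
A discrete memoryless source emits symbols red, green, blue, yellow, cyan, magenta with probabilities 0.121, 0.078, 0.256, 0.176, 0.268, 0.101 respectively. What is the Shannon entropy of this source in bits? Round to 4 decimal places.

2.4433 bits

H = −Σ pᵢ log₂ pᵢ.
−0.121·log₂(0.121) = 0.3687
−0.078·log₂(0.078) = 0.2871
−0.256·log₂(0.256) = 0.5032
−0.176·log₂(0.176) = 0.4411
−0.268·log₂(0.268) = 0.5091
−0.101·log₂(0.101) = 0.3341
Sum ≈ 2.4433 → 2.4433 bits.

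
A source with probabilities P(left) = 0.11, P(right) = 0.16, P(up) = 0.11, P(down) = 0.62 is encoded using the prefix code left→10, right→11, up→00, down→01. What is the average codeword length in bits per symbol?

2 bits/symbol

L̄ = Σ pᵢ·ℓᵢ = 0.11·2 + 0.16·2 + 0.11·2 + 0.62·2 = 2 bits/symbol.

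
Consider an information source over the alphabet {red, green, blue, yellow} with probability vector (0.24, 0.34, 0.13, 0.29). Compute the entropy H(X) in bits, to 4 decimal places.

1.9239 bits

H = −Σ pᵢ log₂ pᵢ.
−0.24·log₂(0.24) = 0.4941
−0.34·log₂(0.34) = 0.5292
−0.13·log₂(0.13) = 0.3826
−0.29·log₂(0.29) = 0.5179
Sum ≈ 1.9239 → 1.9239 bits.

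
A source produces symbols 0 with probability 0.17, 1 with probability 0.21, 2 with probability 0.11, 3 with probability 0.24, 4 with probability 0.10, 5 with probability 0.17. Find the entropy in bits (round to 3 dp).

H = −Σ pᵢ log₂ pᵢ.
−0.17·log₂(0.17) = 0.4346
−0.21·log₂(0.21) = 0.4728
−0.11·log₂(0.11) = 0.3503
−0.24·log₂(0.24) = 0.4941
−0.10·log₂(0.10) = 0.3322
−0.17·log₂(0.17) = 0.4346
Sum ≈ 2.5186 → 2.519 bits.

2.519 bits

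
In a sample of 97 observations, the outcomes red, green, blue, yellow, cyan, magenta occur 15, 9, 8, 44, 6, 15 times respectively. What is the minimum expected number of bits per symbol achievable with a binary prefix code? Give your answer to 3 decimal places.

2.237 bits/symbol

Probabilities are the counts divided by 97.
Repeatedly combine the two least-probable nodes; the expected code length is the sum of the merged weights.
merge 6/97 + 8/97 → 14/97
merge 9/97 + 14/97 → 23/97
merge 15/97 + 15/97 → 30/97
merge 23/97 + 30/97 → 53/97
merge 44/97 + 53/97 → 1
L = 14/97 + 23/97 + 30/97 + 53/97 + 1 = 217/97 ≈ 2.237 bits/symbol.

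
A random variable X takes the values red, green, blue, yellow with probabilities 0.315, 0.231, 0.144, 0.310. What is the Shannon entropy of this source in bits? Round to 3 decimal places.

H = −Σ pᵢ log₂ pᵢ.
−0.315·log₂(0.315) = 0.5250
−0.231·log₂(0.231) = 0.4883
−0.144·log₂(0.144) = 0.4026
−0.310·log₂(0.310) = 0.5238
Sum ≈ 1.9397 → 1.940 bits.

1.940 bits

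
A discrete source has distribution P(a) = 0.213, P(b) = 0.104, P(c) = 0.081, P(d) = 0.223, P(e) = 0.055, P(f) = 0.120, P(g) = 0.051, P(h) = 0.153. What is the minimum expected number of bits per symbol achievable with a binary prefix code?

Repeatedly combine the two least-probable nodes; the expected code length is the sum of the merged weights.
merge 51/1000 + 11/200 → 53/500
merge 81/1000 + 13/125 → 37/200
merge 53/500 + 3/25 → 113/500
merge 153/1000 + 37/200 → 169/500
merge 213/1000 + 223/1000 → 109/250
merge 113/500 + 169/500 → 141/250
merge 109/250 + 141/250 → 1
L = 53/500 + 37/200 + 113/500 + 169/500 + 109/250 + 141/250 + 1 = 571/200 = 2.855 bits/symbol.

2.855 bits/symbol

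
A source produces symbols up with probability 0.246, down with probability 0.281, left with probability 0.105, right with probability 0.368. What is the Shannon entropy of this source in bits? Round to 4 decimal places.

H = −Σ pᵢ log₂ pᵢ.
−0.246·log₂(0.246) = 0.4977
−0.281·log₂(0.281) = 0.5146
−0.105·log₂(0.105) = 0.3414
−0.368·log₂(0.368) = 0.5307
Sum ≈ 1.8845 → 1.8845 bits.

1.8845 bits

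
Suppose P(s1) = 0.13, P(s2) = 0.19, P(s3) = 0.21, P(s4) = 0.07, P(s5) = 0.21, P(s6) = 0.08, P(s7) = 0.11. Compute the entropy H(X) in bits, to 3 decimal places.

H = −Σ pᵢ log₂ pᵢ.
−0.13·log₂(0.13) = 0.3826
−0.19·log₂(0.19) = 0.4552
−0.21·log₂(0.21) = 0.4728
−0.07·log₂(0.07) = 0.2686
−0.21·log₂(0.21) = 0.4728
−0.08·log₂(0.08) = 0.2915
−0.11·log₂(0.11) = 0.3503
Sum ≈ 2.6939 → 2.694 bits.

2.694 bits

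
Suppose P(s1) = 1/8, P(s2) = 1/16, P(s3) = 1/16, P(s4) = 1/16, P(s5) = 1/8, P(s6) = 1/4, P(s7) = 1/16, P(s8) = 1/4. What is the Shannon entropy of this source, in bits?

Each probability is a power of 1/2, so log₂(1/p) is an integer.
H = Σ p·log₂(1/p) = 1/8·3 + 1/16·4 + 1/16·4 + 1/16·4 + 1/8·3 + 1/4·2 + 1/16·4 + 1/4·2 = 2.75 bits.

2.75 bits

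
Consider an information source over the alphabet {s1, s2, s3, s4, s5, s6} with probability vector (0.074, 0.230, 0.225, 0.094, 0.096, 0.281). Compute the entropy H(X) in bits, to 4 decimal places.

2.4097 bits

H = −Σ pᵢ log₂ pᵢ.
−0.074·log₂(0.074) = 0.2780
−0.230·log₂(0.230) = 0.4877
−0.225·log₂(0.225) = 0.4842
−0.094·log₂(0.094) = 0.3207
−0.096·log₂(0.096) = 0.3246
−0.281·log₂(0.281) = 0.5146
Sum ≈ 2.4097 → 2.4097 bits.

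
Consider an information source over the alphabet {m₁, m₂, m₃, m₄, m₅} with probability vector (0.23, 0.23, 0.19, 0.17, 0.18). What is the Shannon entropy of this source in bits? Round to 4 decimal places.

H = −Σ pᵢ log₂ pᵢ.
−0.23·log₂(0.23) = 0.4877
−0.23·log₂(0.23) = 0.4877
−0.19·log₂(0.19) = 0.4552
−0.17·log₂(0.17) = 0.4346
−0.18·log₂(0.18) = 0.4453
Sum ≈ 2.3105 → 2.3105 bits.

2.3105 bits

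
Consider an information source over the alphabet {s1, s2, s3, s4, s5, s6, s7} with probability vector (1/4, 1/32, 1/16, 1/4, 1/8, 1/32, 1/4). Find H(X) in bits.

Each probability is a power of 1/2, so log₂(1/p) is an integer.
H = Σ p·log₂(1/p) = 1/4·2 + 1/32·5 + 1/16·4 + 1/4·2 + 1/8·3 + 1/32·5 + 1/4·2 = 2.4375 bits.

2.4375 bits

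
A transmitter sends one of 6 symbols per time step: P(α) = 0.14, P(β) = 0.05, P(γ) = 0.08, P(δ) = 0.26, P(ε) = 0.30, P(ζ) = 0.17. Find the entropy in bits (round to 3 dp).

2.366 bits

H = −Σ pᵢ log₂ pᵢ.
−0.14·log₂(0.14) = 0.3971
−0.05·log₂(0.05) = 0.2161
−0.08·log₂(0.08) = 0.2915
−0.26·log₂(0.26) = 0.5053
−0.30·log₂(0.30) = 0.5211
−0.17·log₂(0.17) = 0.4346
Sum ≈ 2.3657 → 2.366 bits.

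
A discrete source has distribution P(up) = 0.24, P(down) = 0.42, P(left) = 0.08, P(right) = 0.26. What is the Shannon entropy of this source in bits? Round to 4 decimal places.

1.8166 bits

H = −Σ pᵢ log₂ pᵢ.
−0.24·log₂(0.24) = 0.4941
−0.42·log₂(0.42) = 0.5256
−0.08·log₂(0.08) = 0.2915
−0.26·log₂(0.26) = 0.5053
Sum ≈ 1.8166 → 1.8166 bits.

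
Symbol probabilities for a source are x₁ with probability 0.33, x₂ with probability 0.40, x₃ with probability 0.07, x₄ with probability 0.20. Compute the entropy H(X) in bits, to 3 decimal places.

H = −Σ pᵢ log₂ pᵢ.
−0.33·log₂(0.33) = 0.5278
−0.40·log₂(0.40) = 0.5288
−0.07·log₂(0.07) = 0.2686
−0.20·log₂(0.20) = 0.4644
Sum ≈ 1.7895 → 1.790 bits.

1.790 bits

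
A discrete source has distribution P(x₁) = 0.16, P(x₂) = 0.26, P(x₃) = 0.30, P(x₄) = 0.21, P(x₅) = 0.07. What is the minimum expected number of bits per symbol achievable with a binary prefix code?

Repeatedly combine the two least-probable nodes; the expected code length is the sum of the merged weights.
merge 7/100 + 4/25 → 23/100
merge 21/100 + 23/100 → 11/25
merge 13/50 + 3/10 → 14/25
merge 11/25 + 14/25 → 1
L = 23/100 + 11/25 + 14/25 + 1 = 223/100 = 2.23 bits/symbol.

2.23 bits/symbol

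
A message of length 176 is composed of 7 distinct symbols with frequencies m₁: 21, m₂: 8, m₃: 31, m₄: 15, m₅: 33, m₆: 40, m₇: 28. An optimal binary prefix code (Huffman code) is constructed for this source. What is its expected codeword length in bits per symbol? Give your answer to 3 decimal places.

Probabilities are the counts divided by 176.
Repeatedly combine the two least-probable nodes; the expected code length is the sum of the merged weights.
merge 1/22 + 15/176 → 23/176
merge 21/176 + 23/176 → 1/4
merge 7/44 + 31/176 → 59/176
merge 3/16 + 5/22 → 73/176
merge 1/4 + 59/176 → 103/176
merge 73/176 + 103/176 → 1
L = 23/176 + 1/4 + 59/176 + 73/176 + 103/176 + 1 = 239/88 ≈ 2.716 bits/symbol.

2.716 bits/symbol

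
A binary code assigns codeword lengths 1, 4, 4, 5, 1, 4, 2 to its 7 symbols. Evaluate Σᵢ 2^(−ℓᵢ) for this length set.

With common denominator 2^5 = 32: Σ 2^(−ℓᵢ) = 16/32 + 2/32 + 2/32 + 1/32 + 16/32 + 2/32 + 8/32 = 47/32 = 1.46875.

1.46875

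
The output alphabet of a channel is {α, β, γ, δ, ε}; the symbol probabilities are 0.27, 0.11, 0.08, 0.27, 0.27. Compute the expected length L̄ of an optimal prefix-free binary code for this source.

2.19 bits/symbol

Repeatedly combine the two least-probable nodes; the expected code length is the sum of the merged weights.
merge 2/25 + 11/100 → 19/100
merge 19/100 + 27/100 → 23/50
merge 27/100 + 27/100 → 27/50
merge 23/50 + 27/50 → 1
L = 19/100 + 23/50 + 27/50 + 1 = 219/100 = 2.19 bits/symbol.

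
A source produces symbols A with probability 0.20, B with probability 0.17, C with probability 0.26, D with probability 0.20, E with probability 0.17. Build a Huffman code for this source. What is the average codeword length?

2.34 bits/symbol

Repeatedly combine the two least-probable nodes; the expected code length is the sum of the merged weights.
merge 17/100 + 17/100 → 17/50
merge 1/5 + 1/5 → 2/5
merge 13/50 + 17/50 → 3/5
merge 2/5 + 3/5 → 1
L = 17/50 + 2/5 + 3/5 + 1 = 117/50 = 2.34 bits/symbol.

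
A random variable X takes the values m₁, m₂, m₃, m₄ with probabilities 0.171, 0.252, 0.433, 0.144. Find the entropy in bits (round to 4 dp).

H = −Σ pᵢ log₂ pᵢ.
−0.171·log₂(0.171) = 0.4357
−0.252·log₂(0.252) = 0.5011
−0.433·log₂(0.433) = 0.5229
−0.144·log₂(0.144) = 0.4026
Sum ≈ 1.8623 → 1.8623 bits.

1.8623 bits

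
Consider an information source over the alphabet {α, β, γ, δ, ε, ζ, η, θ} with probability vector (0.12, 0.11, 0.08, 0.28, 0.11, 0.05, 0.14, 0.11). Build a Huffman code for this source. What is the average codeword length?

Repeatedly combine the two least-probable nodes; the expected code length is the sum of the merged weights.
merge 1/20 + 2/25 → 13/100
merge 11/100 + 11/100 → 11/50
merge 11/100 + 3/25 → 23/100
merge 13/100 + 7/50 → 27/100
merge 11/50 + 23/100 → 9/20
merge 27/100 + 7/25 → 11/20
merge 9/20 + 11/20 → 1
L = 13/100 + 11/50 + 23/100 + 27/100 + 9/20 + 11/20 + 1 = 57/20 = 2.85 bits/symbol.

2.85 bits/symbol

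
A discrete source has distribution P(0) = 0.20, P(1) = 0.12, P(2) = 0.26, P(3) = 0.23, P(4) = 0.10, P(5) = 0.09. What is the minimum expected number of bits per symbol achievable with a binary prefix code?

Repeatedly combine the two least-probable nodes; the expected code length is the sum of the merged weights.
merge 9/100 + 1/10 → 19/100
merge 3/25 + 19/100 → 31/100
merge 1/5 + 23/100 → 43/100
merge 13/50 + 31/100 → 57/100
merge 43/100 + 57/100 → 1
L = 19/100 + 31/100 + 43/100 + 57/100 + 1 = 5/2 = 2.5 bits/symbol.

2.5 bits/symbol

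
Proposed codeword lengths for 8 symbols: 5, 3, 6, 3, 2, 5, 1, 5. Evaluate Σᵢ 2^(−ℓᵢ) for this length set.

With common denominator 2^6 = 64: Σ 2^(−ℓᵢ) = 2/64 + 8/64 + 1/64 + 8/64 + 16/64 + 2/64 + 32/64 + 2/64 = 71/64 = 1.109375.

1.109375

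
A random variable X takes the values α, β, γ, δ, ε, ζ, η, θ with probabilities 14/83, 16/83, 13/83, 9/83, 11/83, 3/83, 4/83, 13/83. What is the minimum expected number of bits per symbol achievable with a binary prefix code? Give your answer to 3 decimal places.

Repeatedly combine the two least-probable nodes; the expected code length is the sum of the merged weights.
merge 3/83 + 4/83 → 7/83
merge 7/83 + 9/83 → 16/83
merge 11/83 + 13/83 → 24/83
merge 13/83 + 14/83 → 27/83
merge 16/83 + 16/83 → 32/83
merge 24/83 + 27/83 → 51/83
merge 32/83 + 51/83 → 1
L = 7/83 + 16/83 + 24/83 + 27/83 + 32/83 + 51/83 + 1 = 240/83 ≈ 2.892 bits/symbol.

2.892 bits/symbol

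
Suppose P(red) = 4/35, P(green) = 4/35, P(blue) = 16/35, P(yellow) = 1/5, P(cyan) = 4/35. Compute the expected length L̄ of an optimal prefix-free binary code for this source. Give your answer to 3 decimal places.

2.086 bits/symbol

Repeatedly combine the two least-probable nodes; the expected code length is the sum of the merged weights.
merge 4/35 + 4/35 → 8/35
merge 4/35 + 1/5 → 11/35
merge 8/35 + 11/35 → 19/35
merge 16/35 + 19/35 → 1
L = 8/35 + 11/35 + 19/35 + 1 = 73/35 ≈ 2.086 bits/symbol.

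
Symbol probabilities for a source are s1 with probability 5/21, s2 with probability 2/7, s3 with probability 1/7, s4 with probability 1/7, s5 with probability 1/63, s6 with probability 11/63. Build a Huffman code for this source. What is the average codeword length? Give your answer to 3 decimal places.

Repeatedly combine the two least-probable nodes; the expected code length is the sum of the merged weights.
merge 1/63 + 1/7 → 10/63
merge 1/7 + 10/63 → 19/63
merge 11/63 + 5/21 → 26/63
merge 2/7 + 19/63 → 37/63
merge 26/63 + 37/63 → 1
L = 10/63 + 19/63 + 26/63 + 37/63 + 1 = 155/63 ≈ 2.460 bits/symbol.

2.460 bits/symbol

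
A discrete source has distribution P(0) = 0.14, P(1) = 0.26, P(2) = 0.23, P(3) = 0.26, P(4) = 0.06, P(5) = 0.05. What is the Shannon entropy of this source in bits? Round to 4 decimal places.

H = −Σ pᵢ log₂ pᵢ.
−0.14·log₂(0.14) = 0.3971
−0.26·log₂(0.26) = 0.5053
−0.23·log₂(0.23) = 0.4877
−0.26·log₂(0.26) = 0.5053
−0.06·log₂(0.06) = 0.2435
−0.05·log₂(0.05) = 0.2161
Sum ≈ 2.3550 → 2.3550 bits.

2.3550 bits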